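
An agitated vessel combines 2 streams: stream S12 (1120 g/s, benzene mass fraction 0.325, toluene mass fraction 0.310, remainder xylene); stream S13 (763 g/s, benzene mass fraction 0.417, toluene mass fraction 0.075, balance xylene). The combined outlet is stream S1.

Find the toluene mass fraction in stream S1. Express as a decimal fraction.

0.215

Total flow out = 1120 + 763 = 1883 g/s.
toluene in = 1120×0.310 + 763×0.075 = 404.43 g/s.
toluene mass fraction in S1 = 404.43/1883 = 0.215.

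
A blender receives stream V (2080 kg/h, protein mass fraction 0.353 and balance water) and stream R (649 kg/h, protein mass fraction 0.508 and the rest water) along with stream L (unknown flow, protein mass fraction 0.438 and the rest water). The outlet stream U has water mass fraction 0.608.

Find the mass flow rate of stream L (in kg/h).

Let L be the unknown flow. Total out = 2729 + L.
water balance: 1665.1 + 0.562·L = 0.608·(2729 + L)
(0.562 − 0.608)·L = 0.608×2729 − 1665.1 = -5.836
L = -5.836 / -0.046 = 126.87 kg/h

126.9 kg/h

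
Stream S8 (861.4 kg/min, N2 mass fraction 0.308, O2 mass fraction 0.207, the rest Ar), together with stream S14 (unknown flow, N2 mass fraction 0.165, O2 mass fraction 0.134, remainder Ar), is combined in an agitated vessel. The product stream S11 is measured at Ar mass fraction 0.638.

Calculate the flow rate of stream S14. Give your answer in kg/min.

2092 kg/min

Let S14 be the unknown flow. Total out = 861.4 + S14.
Ar balance: 417.78 + 0.701·S14 = 0.638·(861.4 + S14)
(0.701 − 0.638)·S14 = 0.638×861.4 − 417.78 = 131.79
S14 = 131.79 / 0.063 = 2092 kg/min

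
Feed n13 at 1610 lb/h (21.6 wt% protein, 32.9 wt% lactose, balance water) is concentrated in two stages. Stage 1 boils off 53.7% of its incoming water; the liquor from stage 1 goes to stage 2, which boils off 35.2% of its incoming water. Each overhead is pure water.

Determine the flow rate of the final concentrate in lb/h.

1097 lb/h

water in feed = 1610×0.455 = 732.55 lb/h.
After stage 1: water left = (1−0.537)×732.55 = 339.17; stream total = 1216.6 lb/h.
After stage 2: water left = (1−0.352)×339.17 = 219.78; final concentrate = 1097.2 lb/h.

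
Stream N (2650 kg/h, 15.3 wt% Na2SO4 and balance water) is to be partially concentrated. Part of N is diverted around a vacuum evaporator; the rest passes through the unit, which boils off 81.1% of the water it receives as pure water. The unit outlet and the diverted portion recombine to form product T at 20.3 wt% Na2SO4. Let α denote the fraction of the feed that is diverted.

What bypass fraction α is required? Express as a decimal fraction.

All 2650×0.153 = 405.45 kg/h of Na2SO4 reaches T, so T = 405.45/0.203 = 1997.3 kg/h and vapour = 652.71 kg/h.
The evaporator receives (1−α)·2650 of feed at 0.847 water and removes 0.811 of that water:
0.811×0.847×(1−α)×2650 = 652.71
(1−α) = 652.71/1820.3 = 0.3586;  α = 0.6414.

0.641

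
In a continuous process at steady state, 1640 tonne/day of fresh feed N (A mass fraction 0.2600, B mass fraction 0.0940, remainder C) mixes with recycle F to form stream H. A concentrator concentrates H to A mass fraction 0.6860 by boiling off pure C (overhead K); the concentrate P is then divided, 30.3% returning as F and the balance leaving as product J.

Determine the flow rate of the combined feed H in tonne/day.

1910 tonne/day

Overall A balance (none leaves overhead): A in fresh feed = A in product, i.e. 1640×0.260 = (1−0.303)·P·0.686.
P = 426.4/(0.686×0.697) = 891.79 tonne/day.
Recycle F = 0.303×891.79 = 270.21 tonne/day.
Combined feed H = 1640 + 270.21 = 1910.2 tonne/day.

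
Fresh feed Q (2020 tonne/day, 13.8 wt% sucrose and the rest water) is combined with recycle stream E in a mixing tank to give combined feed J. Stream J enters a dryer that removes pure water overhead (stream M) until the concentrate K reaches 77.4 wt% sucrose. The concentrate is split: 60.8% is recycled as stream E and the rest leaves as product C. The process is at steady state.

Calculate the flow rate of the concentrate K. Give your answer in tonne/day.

Overall sucrose balance (none leaves overhead): sucrose in fresh feed = sucrose in product, i.e. 2020×0.138 = (1−0.608)·K·0.774.
K = 278.76/(0.774×0.392) = 918.76 tonne/day.

918.8 tonne/day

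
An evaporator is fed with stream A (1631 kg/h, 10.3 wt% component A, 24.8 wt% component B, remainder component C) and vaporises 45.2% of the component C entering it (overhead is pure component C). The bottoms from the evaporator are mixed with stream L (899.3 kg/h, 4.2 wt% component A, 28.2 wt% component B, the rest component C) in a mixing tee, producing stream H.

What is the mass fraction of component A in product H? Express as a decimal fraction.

0.1003

Vapour removed = 0.452×0.649×1631 = 478.45 kg/h; concentrate = 1152.5 kg/h.
component A reaching the mixer = 167.99 (from concentrate) + 899.3×0.042 = 205.76 kg/h.
Product flow = 1152.5 + 899.3 = 2051.8 kg/h; component A fraction = 0.1003.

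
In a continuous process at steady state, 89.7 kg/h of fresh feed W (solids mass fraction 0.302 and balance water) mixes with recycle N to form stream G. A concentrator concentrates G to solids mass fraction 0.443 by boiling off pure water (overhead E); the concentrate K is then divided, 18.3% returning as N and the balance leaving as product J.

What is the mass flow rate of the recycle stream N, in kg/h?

13.7 kg/h

Overall solids balance (none leaves overhead): solids in fresh feed = solids in product, i.e. 89.7×0.302 = (1−0.183)·K·0.443.
K = 27.089/(0.443×0.817) = 74.847 kg/h.
Recycle N = 0.183×74.847 = 13.697 kg/h.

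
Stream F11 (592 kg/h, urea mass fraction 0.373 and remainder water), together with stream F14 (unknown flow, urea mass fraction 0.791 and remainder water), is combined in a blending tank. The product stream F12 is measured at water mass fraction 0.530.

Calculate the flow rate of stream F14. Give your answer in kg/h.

178.9 kg/h

Let F14 be the unknown flow. Total out = 592 + F14.
water balance: 371.18 + 0.209·F14 = 0.530·(592 + F14)
(0.209 − 0.530)·F14 = 0.530×592 − 371.18 = -57.424
F14 = -57.424 / -0.321 = 178.89 kg/h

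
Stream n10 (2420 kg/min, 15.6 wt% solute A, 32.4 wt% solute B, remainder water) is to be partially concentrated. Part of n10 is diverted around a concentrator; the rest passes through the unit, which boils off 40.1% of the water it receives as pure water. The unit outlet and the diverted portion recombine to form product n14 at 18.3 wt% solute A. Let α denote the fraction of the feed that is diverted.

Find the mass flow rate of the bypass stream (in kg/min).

All 2420×0.156 = 377.52 kg/min of solute A reaches n14, so n14 = 377.52/0.183 = 2063 kg/min and vapour = 357.05 kg/min.
The evaporator receives (1−α)·2420 of feed at 0.520 water and removes 0.401 of that water:
0.401×0.520×(1−α)×2420 = 357.05
(1−α) = 357.05/504.62 = 0.7076;  α = 0.2924.
Bypass flow = 0.2924×2420 = 707.7 kg/min.

707.7 kg/min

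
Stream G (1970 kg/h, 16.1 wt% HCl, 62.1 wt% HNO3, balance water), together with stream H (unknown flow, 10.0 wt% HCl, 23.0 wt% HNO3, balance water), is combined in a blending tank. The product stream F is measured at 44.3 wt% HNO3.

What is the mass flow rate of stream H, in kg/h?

Let H be the unknown flow. Total out = 1970 + H.
HNO3 balance: 1223.4 + 0.230·H = 0.443·(1970 + H)
(0.230 − 0.443)·H = 0.443×1970 − 1223.4 = -350.66
H = -350.66 / -0.213 = 1646.3 kg/h

1646 kg/h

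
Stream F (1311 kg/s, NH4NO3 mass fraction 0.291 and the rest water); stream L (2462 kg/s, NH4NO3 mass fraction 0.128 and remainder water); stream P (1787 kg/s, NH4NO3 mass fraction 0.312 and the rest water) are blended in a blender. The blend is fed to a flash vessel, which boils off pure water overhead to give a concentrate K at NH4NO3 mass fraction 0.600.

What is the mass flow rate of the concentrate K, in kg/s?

NH4NO3 entering = 1311×0.291 + 2462×0.128 + 1787×0.312 = 1254.2 kg/s.
All NH4NO3 reports to K, so K = 1254.2/0.600 = 2090.3 kg/s.

2090 kg/s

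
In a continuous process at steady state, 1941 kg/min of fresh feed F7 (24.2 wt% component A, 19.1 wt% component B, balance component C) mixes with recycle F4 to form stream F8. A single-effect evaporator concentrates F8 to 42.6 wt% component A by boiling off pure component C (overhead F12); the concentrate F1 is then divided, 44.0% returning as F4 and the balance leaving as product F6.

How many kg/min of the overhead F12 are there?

838.4 kg/min

Overall component A balance (none leaves overhead): component A in fresh feed = component A in product, i.e. 1941×0.242 = (1−0.440)·F1·0.426.
F1 = 469.72/(0.426×0.560) = 1969 kg/min.
Recycle F4 = 0.440×1969 = 866.36 kg/min.
Combined feed F8 = 1941 + 866.36 = 2807.4 kg/min.
Overhead F12 = F8 − F1 = 2807.4 − 1969 = 838.37 kg/min.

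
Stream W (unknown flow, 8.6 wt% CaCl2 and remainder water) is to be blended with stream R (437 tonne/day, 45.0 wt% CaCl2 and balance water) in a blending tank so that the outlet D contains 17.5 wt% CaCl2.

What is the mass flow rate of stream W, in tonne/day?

1350 tonne/day

Let W be the unknown flow. Total out = 437 + W.
CaCl2 balance: 196.65 + 0.086·W = 0.175·(437 + W)
(0.086 − 0.175)·W = 0.175×437 − 196.65 = -120.18
W = -120.18 / -0.089 = 1350.3 tonne/day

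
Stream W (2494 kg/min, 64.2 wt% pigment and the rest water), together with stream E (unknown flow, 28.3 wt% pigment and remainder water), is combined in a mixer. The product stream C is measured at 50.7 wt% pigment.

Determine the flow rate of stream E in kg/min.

Let E be the unknown flow. Total out = 2494 + E.
pigment balance: 1601.1 + 0.283·E = 0.507·(2494 + E)
(0.283 − 0.507)·E = 0.507×2494 − 1601.1 = -336.69
E = -336.69 / -0.224 = 1503.1 kg/min

1503 kg/min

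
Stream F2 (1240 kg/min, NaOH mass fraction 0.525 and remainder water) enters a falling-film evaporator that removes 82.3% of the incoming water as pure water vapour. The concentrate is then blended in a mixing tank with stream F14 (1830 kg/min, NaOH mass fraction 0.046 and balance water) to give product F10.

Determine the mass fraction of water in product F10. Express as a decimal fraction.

Vapour removed = 0.823×0.475×1240 = 484.75 kg/min; concentrate = 755.25 kg/min.
water reaching the mixer = 104.25 (from concentrate) + 1830×0.954 = 1850.1 kg/min.
Product flow = 755.25 + 1830 = 2585.3 kg/min; water fraction = 0.716.

0.716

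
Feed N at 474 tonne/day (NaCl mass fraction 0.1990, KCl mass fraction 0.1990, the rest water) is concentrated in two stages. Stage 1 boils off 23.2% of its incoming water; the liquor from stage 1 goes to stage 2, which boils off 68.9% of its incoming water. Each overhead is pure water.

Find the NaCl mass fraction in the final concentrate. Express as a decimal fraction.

water in feed = 474×0.602 = 285.35 tonne/day.
After stage 1: water left = (1−0.232)×285.35 = 219.15; stream total = 407.8 tonne/day.
After stage 2: water left = (1−0.689)×219.15 = 68.155; final concentrate = 256.81 tonne/day.
NaCl fraction = 94.326/256.81 = 0.3673.

0.3673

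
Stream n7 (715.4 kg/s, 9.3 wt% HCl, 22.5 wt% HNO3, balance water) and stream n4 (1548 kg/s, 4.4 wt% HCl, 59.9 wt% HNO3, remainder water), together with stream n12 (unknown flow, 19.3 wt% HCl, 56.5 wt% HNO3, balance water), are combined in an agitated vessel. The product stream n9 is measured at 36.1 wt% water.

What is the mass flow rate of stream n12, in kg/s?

Let n12 be the unknown flow. Total out = 2263.4 + n12.
water balance: 1040.5 + 0.242·n12 = 0.361·(2263.4 + n12)
(0.242 − 0.361)·n12 = 0.361×2263.4 − 1040.5 = -223.45
n12 = -223.45 / -0.119 = 1877.7 kg/s

1878 kg/s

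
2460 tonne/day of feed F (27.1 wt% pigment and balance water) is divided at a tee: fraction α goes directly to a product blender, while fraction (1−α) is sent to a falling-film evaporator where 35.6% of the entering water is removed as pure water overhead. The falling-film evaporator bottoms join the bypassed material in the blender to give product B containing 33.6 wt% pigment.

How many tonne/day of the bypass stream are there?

626.3 tonne/day

All 2460×0.271 = 666.66 tonne/day of pigment reaches B, so B = 666.66/0.336 = 1984.1 tonne/day and vapour = 475.89 tonne/day.
The evaporator receives (1−α)·2460 of feed at 0.729 water and removes 0.356 of that water:
0.356×0.729×(1−α)×2460 = 475.89
(1−α) = 475.89/638.43 = 0.7454;  α = 0.2546.
Bypass flow = 0.2546×2460 = 626.29 tonne/day.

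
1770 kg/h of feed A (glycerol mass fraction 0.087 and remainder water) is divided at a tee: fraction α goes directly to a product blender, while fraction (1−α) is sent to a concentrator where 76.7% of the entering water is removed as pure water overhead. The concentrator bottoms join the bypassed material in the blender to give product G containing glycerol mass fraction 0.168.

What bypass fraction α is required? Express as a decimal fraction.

0.311

All 1770×0.087 = 153.99 kg/h of glycerol reaches G, so G = 153.99/0.168 = 916.61 kg/h and vapour = 853.39 kg/h.
The evaporator receives (1−α)·1770 of feed at 0.913 water and removes 0.767 of that water:
0.767×0.913×(1−α)×1770 = 853.39
(1−α) = 853.39/1239.5 = 0.6885;  α = 0.3115.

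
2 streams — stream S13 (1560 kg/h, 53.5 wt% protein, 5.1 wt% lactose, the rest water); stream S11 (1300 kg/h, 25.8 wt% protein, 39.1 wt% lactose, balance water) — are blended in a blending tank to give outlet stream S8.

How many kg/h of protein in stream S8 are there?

protein out = protein in = 1560×0.535 + 1300×0.258 = 1170 kg/h.

1170 kg/h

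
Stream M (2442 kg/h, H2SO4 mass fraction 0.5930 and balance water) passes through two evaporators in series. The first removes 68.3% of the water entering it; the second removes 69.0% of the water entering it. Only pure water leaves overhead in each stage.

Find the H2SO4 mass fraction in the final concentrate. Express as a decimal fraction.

0.9368

water in feed = 2442×0.407 = 993.89 kg/h.
After stage 1: water left = (1−0.683)×993.89 = 315.06; stream total = 1763.2 kg/h.
After stage 2: water left = (1−0.690)×315.06 = 97.67; final concentrate = 1545.8 kg/h.
H2SO4 fraction = 1448.1/1545.8 = 0.9368.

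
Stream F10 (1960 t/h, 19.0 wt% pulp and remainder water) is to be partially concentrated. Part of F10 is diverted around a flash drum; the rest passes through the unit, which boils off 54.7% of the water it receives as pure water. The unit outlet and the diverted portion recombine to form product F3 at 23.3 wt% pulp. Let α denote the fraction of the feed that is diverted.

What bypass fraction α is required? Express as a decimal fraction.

0.583

All 1960×0.190 = 372.4 t/h of pulp reaches F3, so F3 = 372.4/0.233 = 1598.3 t/h and vapour = 361.72 t/h.
The evaporator receives (1−α)·1960 of feed at 0.810 water and removes 0.547 of that water:
0.547×0.810×(1−α)×1960 = 361.72
(1−α) = 361.72/868.42 = 0.4165;  α = 0.5835.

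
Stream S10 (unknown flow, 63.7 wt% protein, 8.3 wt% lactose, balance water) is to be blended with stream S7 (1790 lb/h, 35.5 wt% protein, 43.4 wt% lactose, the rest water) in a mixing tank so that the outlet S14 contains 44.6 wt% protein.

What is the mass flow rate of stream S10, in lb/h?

Let S10 be the unknown flow. Total out = 1790 + S10.
protein balance: 635.45 + 0.637·S10 = 0.446·(1790 + S10)
(0.637 − 0.446)·S10 = 0.446×1790 − 635.45 = 162.89
S10 = 162.89 / 0.191 = 852.83 lb/h

852.8 lb/h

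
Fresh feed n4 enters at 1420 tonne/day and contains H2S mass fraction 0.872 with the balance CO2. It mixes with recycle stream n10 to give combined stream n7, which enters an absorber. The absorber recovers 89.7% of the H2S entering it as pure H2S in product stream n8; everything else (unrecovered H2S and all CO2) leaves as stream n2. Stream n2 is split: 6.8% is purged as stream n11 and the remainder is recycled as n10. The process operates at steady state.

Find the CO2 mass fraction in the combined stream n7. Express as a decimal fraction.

CO2 enters only via n4 and leaves only via the purge: 1420×0.128 = 0.068×(CO2 in n2), and the absorber passes all CO2, so CO2 in n7 = CO2 in n2 = 2672.9 tonne/day.
H2S in n7: m_A = 1420×0.872 + (1−0.068)·(1−0.897)·m_A, so m_A = 1238.2/0.9040 = 1369.7 tonne/day.
n7 = 1369.7 + 2672.9 = 4042.7 tonne/day.
CO2 fraction in n7 = 2672.9/4042.7 = 0.661.

0.661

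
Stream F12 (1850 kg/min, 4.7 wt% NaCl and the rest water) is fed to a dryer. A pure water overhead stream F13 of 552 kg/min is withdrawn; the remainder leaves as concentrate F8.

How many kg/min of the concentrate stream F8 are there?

Concentrate = 1850 − 552 = 1298 kg/min.

1298 kg/min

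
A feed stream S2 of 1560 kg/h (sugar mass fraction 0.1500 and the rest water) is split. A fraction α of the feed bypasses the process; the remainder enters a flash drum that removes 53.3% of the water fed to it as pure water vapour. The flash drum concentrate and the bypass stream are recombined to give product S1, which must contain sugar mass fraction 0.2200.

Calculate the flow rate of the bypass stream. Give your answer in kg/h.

All 1560×0.150 = 234 kg/h of sugar reaches S1, so S1 = 234/0.220 = 1063.6 kg/h and vapour = 496.36 kg/h.
The evaporator receives (1−α)·1560 of feed at 0.850 water and removes 0.533 of that water:
0.533×0.850×(1−α)×1560 = 496.36
(1−α) = 496.36/706.76 = 0.7023;  α = 0.2977.
Bypass flow = 0.2977×1560 = 464.4 kg/h.

464.4 kg/h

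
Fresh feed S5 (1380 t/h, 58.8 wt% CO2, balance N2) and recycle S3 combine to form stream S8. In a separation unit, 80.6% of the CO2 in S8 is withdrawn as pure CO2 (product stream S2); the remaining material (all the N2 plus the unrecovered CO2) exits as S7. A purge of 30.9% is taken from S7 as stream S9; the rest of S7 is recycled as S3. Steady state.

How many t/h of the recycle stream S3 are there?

N2 enters only via S5 and leaves only via the purge: 1380×0.412 = 0.309×(N2 in S7), and the separation unit passes all N2, so N2 in S8 = N2 in S7 = 1840 t/h.
CO2 in S8: m_A = 1380×0.588 + (1−0.309)·(1−0.806)·m_A, so m_A = 811.44/0.8659 = 937.06 t/h.
S7 = (1−0.806)×937.06 + 1840 = 2021.8 t/h.
Recycle S3 = (1−0.309)×2021.8 = 1397.1 t/h.

1397 t/h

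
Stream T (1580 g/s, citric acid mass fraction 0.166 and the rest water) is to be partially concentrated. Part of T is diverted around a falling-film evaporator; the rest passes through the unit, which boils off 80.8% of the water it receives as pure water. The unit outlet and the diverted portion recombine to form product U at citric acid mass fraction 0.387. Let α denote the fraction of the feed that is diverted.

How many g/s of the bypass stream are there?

All 1580×0.166 = 262.28 g/s of citric acid reaches U, so U = 262.28/0.387 = 677.73 g/s and vapour = 902.27 g/s.
The evaporator receives (1−α)·1580 of feed at 0.834 water and removes 0.808 of that water:
0.808×0.834×(1−α)×1580 = 902.27
(1−α) = 902.27/1064.7 = 0.8474;  α = 0.1526.
Bypass flow = 0.1526×1580 = 241.06 g/s.

241.1 g/s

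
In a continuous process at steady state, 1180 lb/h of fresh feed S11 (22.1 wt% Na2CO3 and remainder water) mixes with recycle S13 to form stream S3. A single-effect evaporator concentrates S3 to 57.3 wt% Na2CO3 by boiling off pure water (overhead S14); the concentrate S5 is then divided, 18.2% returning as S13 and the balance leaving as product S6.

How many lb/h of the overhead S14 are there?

Overall Na2CO3 balance (none leaves overhead): Na2CO3 in fresh feed = Na2CO3 in product, i.e. 1180×0.221 = (1−0.182)·S5·0.573.
S5 = 260.78/(0.573×0.818) = 556.37 lb/h.
Recycle S13 = 0.182×556.37 = 101.26 lb/h.
Combined feed S3 = 1180 + 101.26 = 1281.3 lb/h.
Overhead S14 = S3 − S5 = 1281.3 − 556.37 = 724.89 lb/h.

724.9 lb/h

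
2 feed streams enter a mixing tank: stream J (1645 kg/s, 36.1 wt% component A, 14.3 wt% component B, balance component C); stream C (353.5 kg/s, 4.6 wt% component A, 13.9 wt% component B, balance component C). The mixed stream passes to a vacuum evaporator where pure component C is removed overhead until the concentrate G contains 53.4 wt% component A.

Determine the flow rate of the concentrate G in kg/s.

1143 kg/s

component A entering = 1645×0.361 + 353.5×0.046 = 610.11 kg/s.
All component A reports to G, so G = 610.11/0.534 = 1142.5 kg/s.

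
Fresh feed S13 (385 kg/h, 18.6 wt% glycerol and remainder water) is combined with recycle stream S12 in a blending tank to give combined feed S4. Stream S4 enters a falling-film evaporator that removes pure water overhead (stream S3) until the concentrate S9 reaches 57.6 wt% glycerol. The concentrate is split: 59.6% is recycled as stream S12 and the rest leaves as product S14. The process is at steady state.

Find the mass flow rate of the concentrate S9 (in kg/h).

Overall glycerol balance (none leaves overhead): glycerol in fresh feed = glycerol in product, i.e. 385×0.186 = (1−0.596)·S9·0.576.
S9 = 71.61/(0.576×0.404) = 307.73 kg/h.

307.7 kg/h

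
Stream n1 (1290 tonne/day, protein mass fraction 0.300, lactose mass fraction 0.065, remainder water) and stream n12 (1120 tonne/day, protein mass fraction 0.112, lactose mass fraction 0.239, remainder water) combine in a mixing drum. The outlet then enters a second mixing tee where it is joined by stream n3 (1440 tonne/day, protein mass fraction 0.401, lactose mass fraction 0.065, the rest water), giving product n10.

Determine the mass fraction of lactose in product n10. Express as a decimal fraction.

0.116

Overall, product flow = 3850 tonne/day.
lactose in = 1290×0.065 + 1120×0.239 + 1440×0.065 = 445.13 tonne/day.
lactose fraction in n10 = 0.116.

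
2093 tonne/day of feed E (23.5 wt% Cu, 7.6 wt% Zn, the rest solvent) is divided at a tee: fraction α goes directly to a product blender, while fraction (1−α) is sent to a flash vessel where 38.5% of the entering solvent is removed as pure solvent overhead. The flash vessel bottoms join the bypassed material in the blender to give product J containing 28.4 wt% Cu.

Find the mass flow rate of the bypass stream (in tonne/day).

All 2093×0.235 = 491.85 tonne/day of Cu reaches J, so J = 491.85/0.284 = 1731.9 tonne/day and vapour = 361.12 tonne/day.
The evaporator receives (1−α)·2093 of feed at 0.689 solvent and removes 0.385 of that solvent:
0.385×0.689×(1−α)×2093 = 361.12
(1−α) = 361.12/555.2 = 0.6504;  α = 0.3496.
Bypass flow = 0.3496×2093 = 731.66 tonne/day.

731.7 tonne/day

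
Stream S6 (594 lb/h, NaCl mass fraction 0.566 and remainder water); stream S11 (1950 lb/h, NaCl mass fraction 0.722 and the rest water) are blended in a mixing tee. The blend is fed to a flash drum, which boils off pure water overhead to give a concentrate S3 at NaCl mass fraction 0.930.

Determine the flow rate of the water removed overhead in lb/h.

NaCl entering = 594×0.566 + 1950×0.722 = 1744.1 lb/h.
All NaCl reports to S3, so S3 = 1744.1/0.930 = 1875.4 lb/h.
Total feed = 2544 lb/h; overhead = 2544 − 1875.4 = 668.62 lb/h.

668.6 lb/h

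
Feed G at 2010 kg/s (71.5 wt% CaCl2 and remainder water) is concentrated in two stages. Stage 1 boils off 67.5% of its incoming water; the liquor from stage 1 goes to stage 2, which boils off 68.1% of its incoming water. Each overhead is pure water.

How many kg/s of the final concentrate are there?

water in feed = 2010×0.285 = 572.85 kg/s.
After stage 1: water left = (1−0.675)×572.85 = 186.18; stream total = 1623.3 kg/s.
After stage 2: water left = (1−0.681)×186.18 = 59.39; final concentrate = 1496.5 kg/s.

1497 kg/s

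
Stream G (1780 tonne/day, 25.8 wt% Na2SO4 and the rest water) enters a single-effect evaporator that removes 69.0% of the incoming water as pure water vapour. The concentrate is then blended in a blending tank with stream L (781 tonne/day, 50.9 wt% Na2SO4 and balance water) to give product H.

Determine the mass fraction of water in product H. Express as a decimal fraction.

0.481

Vapour removed = 0.690×0.742×1780 = 911.32 tonne/day; concentrate = 868.68 tonne/day.
water reaching the mixer = 409.44 (from concentrate) + 781×0.491 = 792.91 tonne/day.
Product flow = 868.68 + 781 = 1649.7 tonne/day; water fraction = 0.481.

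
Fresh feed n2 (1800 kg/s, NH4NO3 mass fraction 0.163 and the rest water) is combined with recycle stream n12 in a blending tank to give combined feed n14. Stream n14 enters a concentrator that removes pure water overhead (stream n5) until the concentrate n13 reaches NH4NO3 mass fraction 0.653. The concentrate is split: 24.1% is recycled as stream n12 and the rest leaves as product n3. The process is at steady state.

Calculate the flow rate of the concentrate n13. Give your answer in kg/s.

Overall NH4NO3 balance (none leaves overhead): NH4NO3 in fresh feed = NH4NO3 in product, i.e. 1800×0.163 = (1−0.241)·n13·0.653.
n13 = 293.4/(0.653×0.759) = 591.98 kg/s.

592 kg/s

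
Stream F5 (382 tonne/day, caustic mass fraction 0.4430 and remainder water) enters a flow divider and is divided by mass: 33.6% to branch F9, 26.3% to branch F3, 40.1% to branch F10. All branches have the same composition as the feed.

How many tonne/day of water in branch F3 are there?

55.96 tonne/day

Branch F3 total = 0.263×382 = 100.47 tonne/day.
water in F3 = 0.557×100.47 = 55.96 tonne/day.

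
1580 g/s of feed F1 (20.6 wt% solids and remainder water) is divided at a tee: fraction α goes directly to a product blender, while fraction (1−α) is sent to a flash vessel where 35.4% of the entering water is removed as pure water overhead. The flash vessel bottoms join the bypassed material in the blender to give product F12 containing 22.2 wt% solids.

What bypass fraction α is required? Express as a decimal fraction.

All 1580×0.206 = 325.48 g/s of solids reaches F12, so F12 = 325.48/0.222 = 1466.1 g/s and vapour = 113.87 g/s.
The evaporator receives (1−α)·1580 of feed at 0.794 water and removes 0.354 of that water:
0.354×0.794×(1−α)×1580 = 113.87
(1−α) = 113.87/444.1 = 0.2564;  α = 0.7436.

0.744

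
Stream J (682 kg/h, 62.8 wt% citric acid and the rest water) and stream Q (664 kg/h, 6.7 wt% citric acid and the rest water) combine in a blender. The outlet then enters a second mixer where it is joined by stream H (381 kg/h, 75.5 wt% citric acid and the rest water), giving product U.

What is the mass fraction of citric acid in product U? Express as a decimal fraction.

Overall, product flow = 1727 kg/h.
citric acid in = 682×0.628 + 664×0.067 + 381×0.755 = 760.44 kg/h.
citric acid fraction in U = 0.440.

0.440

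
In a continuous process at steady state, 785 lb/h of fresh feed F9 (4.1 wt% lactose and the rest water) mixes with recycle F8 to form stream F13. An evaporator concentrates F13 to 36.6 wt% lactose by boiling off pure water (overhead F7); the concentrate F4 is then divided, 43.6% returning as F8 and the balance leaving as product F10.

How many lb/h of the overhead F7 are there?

Overall lactose balance (none leaves overhead): lactose in fresh feed = lactose in product, i.e. 785×0.041 = (1−0.436)·F4·0.366.
F4 = 32.185/(0.366×0.564) = 155.92 lb/h.
Recycle F8 = 0.436×155.92 = 67.98 lb/h.
Combined feed F13 = 785 + 67.98 = 852.98 lb/h.
Overhead F7 = F13 − F4 = 852.98 − 155.92 = 697.06 lb/h.

697.1 lb/h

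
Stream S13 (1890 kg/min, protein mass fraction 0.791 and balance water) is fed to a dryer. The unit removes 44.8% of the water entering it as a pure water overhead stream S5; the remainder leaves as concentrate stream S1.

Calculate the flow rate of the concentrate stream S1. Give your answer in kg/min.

water entering = 1890×0.209 = 395.01 kg/min; overhead removed = 0.448×395.01 = 176.96 kg/min.
Concentrate = 1890 − 176.96 = 1713 kg/min.

1713 kg/min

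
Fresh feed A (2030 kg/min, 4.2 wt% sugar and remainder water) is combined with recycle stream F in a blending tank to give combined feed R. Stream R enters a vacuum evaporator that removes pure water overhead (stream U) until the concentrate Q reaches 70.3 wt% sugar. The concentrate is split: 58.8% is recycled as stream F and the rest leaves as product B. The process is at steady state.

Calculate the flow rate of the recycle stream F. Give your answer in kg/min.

Overall sugar balance (none leaves overhead): sugar in fresh feed = sugar in product, i.e. 2030×0.042 = (1−0.588)·Q·0.703.
Q = 85.26/(0.703×0.412) = 294.37 kg/min.
Recycle F = 0.588×294.37 = 173.09 kg/min.

173.1 kg/min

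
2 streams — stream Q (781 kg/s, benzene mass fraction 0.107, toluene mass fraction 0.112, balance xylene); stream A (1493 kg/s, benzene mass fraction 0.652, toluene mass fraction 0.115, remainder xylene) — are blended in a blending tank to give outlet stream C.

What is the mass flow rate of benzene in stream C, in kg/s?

1057 kg/s

benzene out = benzene in = 781×0.107 + 1493×0.652 = 1057 kg/s.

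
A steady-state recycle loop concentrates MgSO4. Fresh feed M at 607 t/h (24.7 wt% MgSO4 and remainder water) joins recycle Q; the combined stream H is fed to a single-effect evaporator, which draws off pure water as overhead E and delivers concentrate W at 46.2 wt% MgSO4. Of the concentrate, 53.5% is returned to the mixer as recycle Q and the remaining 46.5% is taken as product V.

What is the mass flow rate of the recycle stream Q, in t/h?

373.4 t/h

Overall MgSO4 balance (none leaves overhead): MgSO4 in fresh feed = MgSO4 in product, i.e. 607×0.247 = (1−0.535)·W·0.462.
W = 149.93/(0.462×0.465) = 697.9 t/h.
Recycle Q = 0.535×697.9 = 373.37 t/h.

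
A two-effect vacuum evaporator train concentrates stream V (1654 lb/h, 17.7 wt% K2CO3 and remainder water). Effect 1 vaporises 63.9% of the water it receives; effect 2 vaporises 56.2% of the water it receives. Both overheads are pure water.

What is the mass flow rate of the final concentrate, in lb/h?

water in feed = 1654×0.823 = 1361.2 lb/h.
After stage 1: water left = (1−0.639)×1361.2 = 491.41; stream total = 784.17 lb/h.
After stage 2: water left = (1−0.562)×491.41 = 215.24; final concentrate = 507.99 lb/h.

508 lb/h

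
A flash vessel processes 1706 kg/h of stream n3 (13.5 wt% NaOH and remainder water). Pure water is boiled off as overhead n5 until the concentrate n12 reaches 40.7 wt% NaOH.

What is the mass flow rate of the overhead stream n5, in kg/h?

1140 kg/h

NaOH is conserved: 1706×0.135 = 230.31 kg/h all reports to the concentrate.
Concentrate = 230.31/(target fraction) = 565.87 kg/h.
Overhead = 1706 − 565.87 = 1140.1 kg/h.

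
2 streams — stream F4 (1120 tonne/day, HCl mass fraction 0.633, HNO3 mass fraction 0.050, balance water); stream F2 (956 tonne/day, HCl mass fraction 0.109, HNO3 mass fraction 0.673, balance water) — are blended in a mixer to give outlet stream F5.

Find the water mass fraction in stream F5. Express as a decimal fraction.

Total flow out = 1120 + 956 = 2076 tonne/day.
water in = 1120×0.317 + 956×0.218 = 563.45 tonne/day.
water mass fraction in F5 = 563.45/2076 = 0.271.

0.271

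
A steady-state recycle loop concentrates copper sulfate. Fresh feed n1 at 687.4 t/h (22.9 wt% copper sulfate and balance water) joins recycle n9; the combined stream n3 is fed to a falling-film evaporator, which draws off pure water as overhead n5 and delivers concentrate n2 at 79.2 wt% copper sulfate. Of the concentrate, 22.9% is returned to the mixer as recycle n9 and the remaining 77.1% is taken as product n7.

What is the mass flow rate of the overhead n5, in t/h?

Overall copper sulfate balance (none leaves overhead): copper sulfate in fresh feed = copper sulfate in product, i.e. 687.4×0.229 = (1−0.229)·n2·0.792.
n2 = 157.41/(0.792×0.771) = 257.79 t/h.
Recycle n9 = 0.229×257.79 = 59.034 t/h.
Combined feed n3 = 687.4 + 59.034 = 746.43 t/h.
Overhead n5 = n3 − n2 = 746.43 − 257.79 = 488.64 t/h.

488.6 t/h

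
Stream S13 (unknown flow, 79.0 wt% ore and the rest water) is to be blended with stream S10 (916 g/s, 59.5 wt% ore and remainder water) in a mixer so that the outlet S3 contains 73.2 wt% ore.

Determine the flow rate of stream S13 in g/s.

2164 g/s

Let S13 be the unknown flow. Total out = 916 + S13.
ore balance: 545.02 + 0.790·S13 = 0.732·(916 + S13)
(0.790 − 0.732)·S13 = 0.732×916 − 545.02 = 125.49
S13 = 125.49 / 0.058 = 2163.7 g/s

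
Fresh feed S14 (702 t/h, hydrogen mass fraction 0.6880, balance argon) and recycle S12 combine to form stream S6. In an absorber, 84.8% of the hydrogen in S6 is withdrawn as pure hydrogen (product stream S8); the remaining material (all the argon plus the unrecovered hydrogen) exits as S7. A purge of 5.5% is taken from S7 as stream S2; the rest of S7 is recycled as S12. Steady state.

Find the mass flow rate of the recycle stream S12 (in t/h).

3844 t/h

argon enters only via S14 and leaves only via the purge: 702×0.312 = 0.055×(argon in S7), and the absorber passes all argon, so argon in S6 = argon in S7 = 3982.3 t/h.
hydrogen in S6: m_A = 702×0.688 + (1−0.055)·(1−0.848)·m_A, so m_A = 482.98/0.8564 = 563.99 t/h.
S7 = (1−0.848)×563.99 + 3982.3 = 4068 t/h.
Recycle S12 = (1−0.055)×4068 = 3844.2 t/h.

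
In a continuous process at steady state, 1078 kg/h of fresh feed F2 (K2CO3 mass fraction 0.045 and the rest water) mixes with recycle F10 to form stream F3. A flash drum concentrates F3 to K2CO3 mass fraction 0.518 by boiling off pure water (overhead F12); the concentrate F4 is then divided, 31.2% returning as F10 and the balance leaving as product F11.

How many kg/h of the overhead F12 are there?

Overall K2CO3 balance (none leaves overhead): K2CO3 in fresh feed = K2CO3 in product, i.e. 1078×0.045 = (1−0.312)·F4·0.518.
F4 = 48.51/(0.518×0.688) = 136.12 kg/h.
Recycle F10 = 0.312×136.12 = 42.469 kg/h.
Combined feed F3 = 1078 + 42.469 = 1120.5 kg/h.
Overhead F12 = F3 − F4 = 1120.5 − 136.12 = 984.35 kg/h.

984.4 kg/h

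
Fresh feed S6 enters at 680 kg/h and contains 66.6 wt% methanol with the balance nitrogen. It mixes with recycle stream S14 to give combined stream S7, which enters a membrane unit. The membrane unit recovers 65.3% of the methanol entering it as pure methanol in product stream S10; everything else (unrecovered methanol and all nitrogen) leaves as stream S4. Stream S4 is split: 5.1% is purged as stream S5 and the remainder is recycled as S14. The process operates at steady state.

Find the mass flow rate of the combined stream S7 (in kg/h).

nitrogen enters only via S6 and leaves only via the purge: 680×0.334 = 0.051×(nitrogen in S4), and the membrane unit passes all nitrogen, so nitrogen in S7 = nitrogen in S4 = 4453.3 kg/h.
methanol in S7: m_A = 680×0.666 + (1−0.051)·(1−0.653)·m_A, so m_A = 452.88/0.6707 = 675.24 kg/h.
S7 = 675.24 + 4453.3 = 5128.6 kg/h.

5129 kg/h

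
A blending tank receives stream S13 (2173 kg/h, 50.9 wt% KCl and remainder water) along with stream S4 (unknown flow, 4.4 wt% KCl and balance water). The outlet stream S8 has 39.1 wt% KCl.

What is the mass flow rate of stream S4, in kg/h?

Let S4 be the unknown flow. Total out = 2173 + S4.
KCl balance: 1106.1 + 0.044·S4 = 0.391·(2173 + S4)
(0.044 − 0.391)·S4 = 0.391×2173 − 1106.1 = -256.41
S4 = -256.41 / -0.347 = 738.95 kg/h

738.9 kg/h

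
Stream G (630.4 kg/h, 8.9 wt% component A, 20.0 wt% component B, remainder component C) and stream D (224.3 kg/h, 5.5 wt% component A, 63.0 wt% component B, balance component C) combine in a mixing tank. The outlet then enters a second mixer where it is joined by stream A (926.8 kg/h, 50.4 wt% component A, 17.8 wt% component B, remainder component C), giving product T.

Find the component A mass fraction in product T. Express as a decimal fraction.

Overall, product flow = 1781.5 kg/h.
component A in = 630.4×0.089 + 224.3×0.055 + 926.8×0.504 = 535.55 kg/h.
component A fraction in T = 0.3006.

0.3006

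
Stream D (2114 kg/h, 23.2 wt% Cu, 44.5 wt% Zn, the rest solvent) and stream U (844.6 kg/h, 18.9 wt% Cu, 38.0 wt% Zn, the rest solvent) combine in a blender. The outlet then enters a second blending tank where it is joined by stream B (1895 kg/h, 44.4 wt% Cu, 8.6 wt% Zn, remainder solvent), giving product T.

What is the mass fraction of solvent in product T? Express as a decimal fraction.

0.399

Overall, product flow = 4853.6 kg/h.
solvent in = 2114×0.323 + 844.6×0.431 + 1895×0.470 = 1937.5 kg/h.
solvent fraction in T = 0.399.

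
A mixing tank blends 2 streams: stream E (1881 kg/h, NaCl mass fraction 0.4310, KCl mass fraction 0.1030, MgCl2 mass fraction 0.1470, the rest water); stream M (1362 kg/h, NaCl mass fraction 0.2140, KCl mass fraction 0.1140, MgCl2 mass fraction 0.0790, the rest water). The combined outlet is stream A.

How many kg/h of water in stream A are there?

water out = water in = 1881×0.319 + 1362×0.593 = 1407.7 kg/h.

1408 kg/h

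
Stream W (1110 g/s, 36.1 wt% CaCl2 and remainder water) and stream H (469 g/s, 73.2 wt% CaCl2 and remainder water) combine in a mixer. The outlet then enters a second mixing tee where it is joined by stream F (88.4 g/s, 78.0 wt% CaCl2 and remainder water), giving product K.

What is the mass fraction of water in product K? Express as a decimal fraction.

0.512

Overall, product flow = 1667.4 g/s.
water in = 1110×0.639 + 469×0.268 + 88.4×0.220 = 854.43 g/s.
water fraction in K = 0.512.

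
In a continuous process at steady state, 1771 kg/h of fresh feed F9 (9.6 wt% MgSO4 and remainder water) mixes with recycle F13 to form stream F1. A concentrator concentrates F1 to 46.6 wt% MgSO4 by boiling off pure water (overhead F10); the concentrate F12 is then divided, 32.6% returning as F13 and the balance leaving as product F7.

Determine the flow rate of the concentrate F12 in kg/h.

541.3 kg/h

Overall MgSO4 balance (none leaves overhead): MgSO4 in fresh feed = MgSO4 in product, i.e. 1771×0.096 = (1−0.326)·F12·0.466.
F12 = 170.02/(0.466×0.674) = 541.31 kg/h.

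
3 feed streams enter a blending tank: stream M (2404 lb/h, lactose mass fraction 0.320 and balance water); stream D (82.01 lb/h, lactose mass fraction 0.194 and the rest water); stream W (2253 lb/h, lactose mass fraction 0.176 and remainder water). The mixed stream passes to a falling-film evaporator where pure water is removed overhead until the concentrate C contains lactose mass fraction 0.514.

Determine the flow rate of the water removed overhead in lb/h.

2440 lb/h

lactose entering = 2404×0.320 + 82.01×0.194 + 2253×0.176 = 1181.7 lb/h.
All lactose reports to C, so C = 1181.7/0.514 = 2299.1 lb/h.
Total feed = 4739 lb/h; overhead = 4739 − 2299.1 = 2439.9 lb/h.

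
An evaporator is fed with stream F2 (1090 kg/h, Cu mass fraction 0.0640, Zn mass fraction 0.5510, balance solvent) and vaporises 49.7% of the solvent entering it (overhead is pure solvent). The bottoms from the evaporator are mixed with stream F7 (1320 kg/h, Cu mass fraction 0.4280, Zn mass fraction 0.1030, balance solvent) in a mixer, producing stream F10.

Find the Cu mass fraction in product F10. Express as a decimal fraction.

0.2883

Vapour removed = 0.497×0.385×1090 = 208.57 kg/h; concentrate = 881.43 kg/h.
Cu reaching the mixer = 69.76 (from concentrate) + 1320×0.428 = 634.72 kg/h.
Product flow = 881.43 + 1320 = 2201.4 kg/h; Cu fraction = 0.2883.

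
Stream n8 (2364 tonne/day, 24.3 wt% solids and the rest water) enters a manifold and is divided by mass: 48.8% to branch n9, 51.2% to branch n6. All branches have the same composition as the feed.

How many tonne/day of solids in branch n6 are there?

294.1 tonne/day

Branch n6 total = 0.512×2364 = 1210.4 tonne/day.
solids in n6 = 0.243×1210.4 = 294.12 tonne/day.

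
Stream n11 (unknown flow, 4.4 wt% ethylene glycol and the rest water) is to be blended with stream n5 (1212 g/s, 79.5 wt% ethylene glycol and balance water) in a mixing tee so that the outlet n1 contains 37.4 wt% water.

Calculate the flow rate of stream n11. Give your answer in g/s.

Let n11 be the unknown flow. Total out = 1212 + n11.
water balance: 248.46 + 0.956·n11 = 0.374·(1212 + n11)
(0.956 − 0.374)·n11 = 0.374×1212 − 248.46 = 204.83
n11 = 204.83 / 0.582 = 351.94 g/s

351.9 g/s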